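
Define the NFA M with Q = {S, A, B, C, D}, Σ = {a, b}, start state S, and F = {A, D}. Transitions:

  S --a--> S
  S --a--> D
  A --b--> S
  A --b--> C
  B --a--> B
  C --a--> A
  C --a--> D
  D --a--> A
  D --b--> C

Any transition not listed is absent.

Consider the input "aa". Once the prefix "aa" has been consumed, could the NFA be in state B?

Start in {S}.
Read 'a': S→{S, D}; now {S, D}.
Read 'a': S→{S, D}, D→{A}; now {S, A, D}.
State B is not in {S, A, D}.

No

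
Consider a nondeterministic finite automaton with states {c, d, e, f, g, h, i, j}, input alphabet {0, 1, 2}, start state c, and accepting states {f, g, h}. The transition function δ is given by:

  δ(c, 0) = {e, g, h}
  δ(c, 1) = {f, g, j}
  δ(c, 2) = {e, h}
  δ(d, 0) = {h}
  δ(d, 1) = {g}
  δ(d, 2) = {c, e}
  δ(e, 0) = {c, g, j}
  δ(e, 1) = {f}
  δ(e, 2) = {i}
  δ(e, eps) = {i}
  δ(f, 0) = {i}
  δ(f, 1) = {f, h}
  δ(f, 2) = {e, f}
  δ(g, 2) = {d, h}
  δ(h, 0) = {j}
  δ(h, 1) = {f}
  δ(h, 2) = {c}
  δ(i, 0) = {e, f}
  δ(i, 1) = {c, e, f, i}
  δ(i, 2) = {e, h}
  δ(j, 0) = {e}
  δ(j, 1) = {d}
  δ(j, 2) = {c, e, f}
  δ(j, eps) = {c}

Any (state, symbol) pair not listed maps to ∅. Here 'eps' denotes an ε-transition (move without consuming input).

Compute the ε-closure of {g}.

{g}

Begin with {g}.
No ε-moves leave this set, so the closure equals the set itself.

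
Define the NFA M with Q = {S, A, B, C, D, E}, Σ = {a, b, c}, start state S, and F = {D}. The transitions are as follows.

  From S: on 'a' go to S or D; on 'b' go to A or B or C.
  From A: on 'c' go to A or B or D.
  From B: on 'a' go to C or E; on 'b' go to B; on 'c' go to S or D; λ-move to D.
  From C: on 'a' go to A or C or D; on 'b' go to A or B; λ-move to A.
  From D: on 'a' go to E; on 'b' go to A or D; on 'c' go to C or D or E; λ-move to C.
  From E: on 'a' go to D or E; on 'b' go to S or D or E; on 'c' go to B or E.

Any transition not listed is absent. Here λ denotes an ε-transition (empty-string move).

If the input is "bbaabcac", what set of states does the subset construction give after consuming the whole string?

Start in {S}.
Read 'b': S→{A, B, C}; union {A, B, C}; ε-closure = {A, B, C, D}.
Read 'b': A→∅, B→{B}, C→{A, B}, D→{A, D}; union {A, B, D}; ε-closure = {A, B, C, D}.
Read 'a': A→∅, B→{C, E}, C→{A, C, D}, D→{E}; now {A, C, D, E}.
Read 'a': A→∅, C→{A, C, D}, D→{E}, E→{D, E}; now {A, C, D, E}.
Read 'b': A→∅, C→{A, B}, D→{A, D}, E→{S, D, E}; union {S, A, B, D, E}; ε-closure = {S, A, B, C, D, E}.
Read 'c': S→∅, A→{A, B, D}, B→{S, D}, C→∅, D→{C, D, E}, E→{B, E}; now {S, A, B, C, D, E}.
Read 'a': S→{S, D}, A→∅, B→{C, E}, C→{A, C, D}, D→{E}, E→{D, E}; now {S, A, C, D, E}.
Read 'c': S→∅, A→{A, B, D}, C→∅, D→{C, D, E}, E→{B, E}; now {A, B, C, D, E}.

{A, B, C, D, E}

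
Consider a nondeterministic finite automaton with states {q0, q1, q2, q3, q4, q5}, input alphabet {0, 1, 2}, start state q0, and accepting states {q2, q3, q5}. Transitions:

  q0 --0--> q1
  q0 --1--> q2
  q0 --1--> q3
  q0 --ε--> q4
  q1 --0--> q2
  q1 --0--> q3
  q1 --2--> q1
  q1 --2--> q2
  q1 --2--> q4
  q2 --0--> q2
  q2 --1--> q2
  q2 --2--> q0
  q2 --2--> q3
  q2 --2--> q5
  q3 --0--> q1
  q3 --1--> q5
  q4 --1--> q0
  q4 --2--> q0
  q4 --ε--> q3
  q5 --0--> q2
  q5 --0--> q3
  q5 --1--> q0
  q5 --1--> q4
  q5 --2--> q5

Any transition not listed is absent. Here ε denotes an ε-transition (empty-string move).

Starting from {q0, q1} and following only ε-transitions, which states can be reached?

{q0, q1, q3, q4}

Begin with {q0, q1}.
ε-move q0 → q4; add q4.
ε-move q4 → q3; add q3.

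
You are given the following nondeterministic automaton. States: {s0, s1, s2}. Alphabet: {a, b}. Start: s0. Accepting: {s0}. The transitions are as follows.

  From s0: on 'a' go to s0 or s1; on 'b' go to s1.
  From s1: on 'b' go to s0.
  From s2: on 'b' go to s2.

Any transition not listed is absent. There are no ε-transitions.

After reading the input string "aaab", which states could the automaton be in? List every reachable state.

Start in {s0}.
Read 'a': s0→{s0, s1}; now {s0, s1}.
Read 'a': s0→{s0, s1}, s1→∅; now {s0, s1}.
Read 'a': s0→{s0, s1}, s1→∅; now {s0, s1}.
Read 'b': s0→{s1}, s1→{s0}; now {s0, s1}.

{s0, s1}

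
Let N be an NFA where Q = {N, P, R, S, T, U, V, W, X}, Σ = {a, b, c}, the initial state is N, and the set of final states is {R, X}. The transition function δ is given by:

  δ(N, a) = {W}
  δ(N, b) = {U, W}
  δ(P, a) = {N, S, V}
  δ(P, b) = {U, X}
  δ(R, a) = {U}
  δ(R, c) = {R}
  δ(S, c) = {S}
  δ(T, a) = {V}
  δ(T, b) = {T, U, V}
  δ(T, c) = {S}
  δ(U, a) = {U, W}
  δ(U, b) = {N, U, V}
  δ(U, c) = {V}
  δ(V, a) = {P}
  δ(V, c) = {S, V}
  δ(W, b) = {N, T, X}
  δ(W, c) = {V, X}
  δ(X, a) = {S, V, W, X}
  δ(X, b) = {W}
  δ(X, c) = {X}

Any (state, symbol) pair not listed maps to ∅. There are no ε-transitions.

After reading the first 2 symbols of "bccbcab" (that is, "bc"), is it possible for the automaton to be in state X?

Start in {N}.
Read 'b': {N} → {U, W}.
Read 'c': {U, W} → {V, X}.
State X is in {V, X}.

Yes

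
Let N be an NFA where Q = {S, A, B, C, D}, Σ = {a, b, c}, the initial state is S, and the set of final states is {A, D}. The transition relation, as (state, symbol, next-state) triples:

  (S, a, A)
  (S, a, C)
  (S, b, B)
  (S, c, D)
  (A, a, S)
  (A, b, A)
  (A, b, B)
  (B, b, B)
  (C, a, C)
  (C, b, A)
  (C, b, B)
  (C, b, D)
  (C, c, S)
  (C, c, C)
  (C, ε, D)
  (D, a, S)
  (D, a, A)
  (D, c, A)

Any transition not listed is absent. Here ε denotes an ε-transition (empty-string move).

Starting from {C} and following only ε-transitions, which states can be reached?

Begin with {C}.
ε-move C → D; add D.

{C, D}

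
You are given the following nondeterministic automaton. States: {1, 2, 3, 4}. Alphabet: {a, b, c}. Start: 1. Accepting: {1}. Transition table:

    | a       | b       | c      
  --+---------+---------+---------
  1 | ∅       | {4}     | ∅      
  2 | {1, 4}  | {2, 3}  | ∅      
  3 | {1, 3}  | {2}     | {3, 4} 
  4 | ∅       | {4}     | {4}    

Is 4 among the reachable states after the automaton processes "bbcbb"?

Yes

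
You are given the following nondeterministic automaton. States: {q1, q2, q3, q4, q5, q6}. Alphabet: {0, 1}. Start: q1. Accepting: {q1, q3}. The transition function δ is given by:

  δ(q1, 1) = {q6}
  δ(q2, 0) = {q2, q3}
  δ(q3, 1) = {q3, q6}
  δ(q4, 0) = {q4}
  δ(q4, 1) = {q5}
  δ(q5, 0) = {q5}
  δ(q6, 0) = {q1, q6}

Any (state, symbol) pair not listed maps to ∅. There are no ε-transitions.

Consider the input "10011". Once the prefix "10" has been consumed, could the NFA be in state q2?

Start in {q1}.
Read '1': q1→{q6}; now {q6}.
Read '0': q6→{q1, q6}; now {q1, q6}.
State q2 is not in {q1, q6}.

No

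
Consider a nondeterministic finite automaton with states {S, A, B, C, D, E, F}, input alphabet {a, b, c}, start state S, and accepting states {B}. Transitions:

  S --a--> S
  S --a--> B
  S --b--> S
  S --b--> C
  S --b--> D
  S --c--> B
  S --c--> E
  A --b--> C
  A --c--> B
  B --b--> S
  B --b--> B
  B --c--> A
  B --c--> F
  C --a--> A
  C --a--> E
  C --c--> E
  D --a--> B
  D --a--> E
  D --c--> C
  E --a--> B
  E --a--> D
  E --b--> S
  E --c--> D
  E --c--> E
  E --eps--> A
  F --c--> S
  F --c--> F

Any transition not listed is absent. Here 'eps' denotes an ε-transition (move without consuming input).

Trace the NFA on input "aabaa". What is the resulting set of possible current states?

{S, B, D}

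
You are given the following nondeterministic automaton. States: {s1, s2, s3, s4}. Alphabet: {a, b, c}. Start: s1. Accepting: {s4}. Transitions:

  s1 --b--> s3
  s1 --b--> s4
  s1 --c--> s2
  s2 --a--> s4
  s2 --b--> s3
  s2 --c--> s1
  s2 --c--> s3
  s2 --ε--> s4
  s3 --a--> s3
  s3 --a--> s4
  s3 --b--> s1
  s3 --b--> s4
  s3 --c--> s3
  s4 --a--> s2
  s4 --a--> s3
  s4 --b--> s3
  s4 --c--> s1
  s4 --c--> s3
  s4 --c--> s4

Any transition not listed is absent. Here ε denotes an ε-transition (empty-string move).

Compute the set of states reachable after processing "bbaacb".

Start in {s1}.
Read 'b': {s1} → {s3, s4}.
Read 'b': {s3, s4} → {s1, s3, s4}.
Read 'a': {s1, s3, s4} → {s2, s3, s4}.
Read 'a': {s2, s3, s4} → {s2, s3, s4}.
Read 'c': {s2, s3, s4} → {s1, s3, s4}.
Read 'b': {s1, s3, s4} → {s1, s3, s4}.

{s1, s3, s4}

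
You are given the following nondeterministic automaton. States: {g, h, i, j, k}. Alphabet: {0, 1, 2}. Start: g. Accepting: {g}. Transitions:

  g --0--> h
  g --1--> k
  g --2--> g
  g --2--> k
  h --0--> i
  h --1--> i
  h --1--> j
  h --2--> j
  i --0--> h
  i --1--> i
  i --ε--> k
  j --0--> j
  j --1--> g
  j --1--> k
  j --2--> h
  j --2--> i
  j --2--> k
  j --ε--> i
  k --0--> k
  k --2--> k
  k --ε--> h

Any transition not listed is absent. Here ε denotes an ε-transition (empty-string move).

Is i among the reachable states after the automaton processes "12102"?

Start in {g}.
Read '1': g→{k}; union {k}; ε-closure = {h, k}.
Read '2': h→{j}, k→{k}; union {j, k}; ε-closure = {h, i, j, k}.
Read '1': h→{i, j}, i→{i}, j→{g, k}, k→∅; union {g, i, j, k}; ε-closure = {g, h, i, j, k}.
Read '0': g→{h}, h→{i}, i→{h}, j→{j}, k→{k}; now {h, i, j, k}.
Read '2': h→{j}, i→∅, j→{h, i, k}, k→{k}; now {h, i, j, k}.
State i is in {h, i, j, k}.

Yes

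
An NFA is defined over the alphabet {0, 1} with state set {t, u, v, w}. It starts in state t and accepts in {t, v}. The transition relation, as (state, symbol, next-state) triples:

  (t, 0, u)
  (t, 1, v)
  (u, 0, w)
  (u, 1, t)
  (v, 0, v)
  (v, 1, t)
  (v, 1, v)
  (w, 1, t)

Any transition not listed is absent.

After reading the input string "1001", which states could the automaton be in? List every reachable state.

Start in {t}.
Read '1': {t} → {v}.
Read '0': {v} → {v}.
Read '0': {v} → {v}.
Read '1': {v} → {t, v}.

{t, v}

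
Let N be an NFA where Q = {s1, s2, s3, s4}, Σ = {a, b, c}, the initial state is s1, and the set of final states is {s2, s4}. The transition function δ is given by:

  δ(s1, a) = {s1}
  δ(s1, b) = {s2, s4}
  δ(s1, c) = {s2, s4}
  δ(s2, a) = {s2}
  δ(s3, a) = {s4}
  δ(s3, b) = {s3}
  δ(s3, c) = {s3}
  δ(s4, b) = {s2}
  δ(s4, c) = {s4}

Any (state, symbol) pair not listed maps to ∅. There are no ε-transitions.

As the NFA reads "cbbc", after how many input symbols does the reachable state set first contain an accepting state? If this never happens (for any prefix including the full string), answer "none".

1

Start in {s1}.
Read 'c': s1→{s2, s4}; now {s2, s4}.
None of the earlier sets intersect F, but {s2, s4} does.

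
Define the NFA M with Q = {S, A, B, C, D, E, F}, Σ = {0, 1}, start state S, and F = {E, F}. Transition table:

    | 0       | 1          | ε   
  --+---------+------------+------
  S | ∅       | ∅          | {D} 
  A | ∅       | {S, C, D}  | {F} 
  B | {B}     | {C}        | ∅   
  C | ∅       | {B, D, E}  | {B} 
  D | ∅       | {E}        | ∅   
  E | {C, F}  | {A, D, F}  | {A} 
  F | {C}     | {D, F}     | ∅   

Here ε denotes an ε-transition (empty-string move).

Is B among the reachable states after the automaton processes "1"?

Start: ε-closure({S}) = {S, D}.
Read '1': {S, D} → {A, E, F}.
State B is not in {A, E, F}.

No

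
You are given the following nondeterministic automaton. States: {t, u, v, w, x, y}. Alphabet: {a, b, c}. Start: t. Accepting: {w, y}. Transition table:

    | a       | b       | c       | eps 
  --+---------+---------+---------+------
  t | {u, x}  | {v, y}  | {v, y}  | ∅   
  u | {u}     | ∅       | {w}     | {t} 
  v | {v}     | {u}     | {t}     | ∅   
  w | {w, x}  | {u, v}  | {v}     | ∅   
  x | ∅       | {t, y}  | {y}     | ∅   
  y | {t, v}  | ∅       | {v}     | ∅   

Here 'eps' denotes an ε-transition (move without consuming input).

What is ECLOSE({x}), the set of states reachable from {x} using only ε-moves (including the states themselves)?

{x}

Begin with {x}.
No ε-moves leave this set, so the closure equals the set itself.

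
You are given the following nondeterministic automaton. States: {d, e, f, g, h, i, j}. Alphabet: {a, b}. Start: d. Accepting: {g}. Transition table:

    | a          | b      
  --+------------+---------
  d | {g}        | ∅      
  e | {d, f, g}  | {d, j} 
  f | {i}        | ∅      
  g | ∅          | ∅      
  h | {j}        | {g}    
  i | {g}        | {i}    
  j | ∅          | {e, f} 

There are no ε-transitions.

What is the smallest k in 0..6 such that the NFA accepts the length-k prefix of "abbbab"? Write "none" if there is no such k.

1

Start in {d}.
Read 'a': d→{g}; now {g}.
None of the earlier sets intersect F, but {g} does.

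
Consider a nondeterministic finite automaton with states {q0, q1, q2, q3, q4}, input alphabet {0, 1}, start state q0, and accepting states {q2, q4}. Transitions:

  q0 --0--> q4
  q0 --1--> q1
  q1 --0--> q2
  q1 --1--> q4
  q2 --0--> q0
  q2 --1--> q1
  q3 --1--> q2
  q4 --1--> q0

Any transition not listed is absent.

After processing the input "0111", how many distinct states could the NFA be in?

1

Start in {q0}.
Read '0': q0→{q4}; now {q4}.
Read '1': q4→{q0}; now {q0}.
Read '1': q0→{q1}; now {q1}.
Read '1': q1→{q4}; now {q4}.
That set has 1 state.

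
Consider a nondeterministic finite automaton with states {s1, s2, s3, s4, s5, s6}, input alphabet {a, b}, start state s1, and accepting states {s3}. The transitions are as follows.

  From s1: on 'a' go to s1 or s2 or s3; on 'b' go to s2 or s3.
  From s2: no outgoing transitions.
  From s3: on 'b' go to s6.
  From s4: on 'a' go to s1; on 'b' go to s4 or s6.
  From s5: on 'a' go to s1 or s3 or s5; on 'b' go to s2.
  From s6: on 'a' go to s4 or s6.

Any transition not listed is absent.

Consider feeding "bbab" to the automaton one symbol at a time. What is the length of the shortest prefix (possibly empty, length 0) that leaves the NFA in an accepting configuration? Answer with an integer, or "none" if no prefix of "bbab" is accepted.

1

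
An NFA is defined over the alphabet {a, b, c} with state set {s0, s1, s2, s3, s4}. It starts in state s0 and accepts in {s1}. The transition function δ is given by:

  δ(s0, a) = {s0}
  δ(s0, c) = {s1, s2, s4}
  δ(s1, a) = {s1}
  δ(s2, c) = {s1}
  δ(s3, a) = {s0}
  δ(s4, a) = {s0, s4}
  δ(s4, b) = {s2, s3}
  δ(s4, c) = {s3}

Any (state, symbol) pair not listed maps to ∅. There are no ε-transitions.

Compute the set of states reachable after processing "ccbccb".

∅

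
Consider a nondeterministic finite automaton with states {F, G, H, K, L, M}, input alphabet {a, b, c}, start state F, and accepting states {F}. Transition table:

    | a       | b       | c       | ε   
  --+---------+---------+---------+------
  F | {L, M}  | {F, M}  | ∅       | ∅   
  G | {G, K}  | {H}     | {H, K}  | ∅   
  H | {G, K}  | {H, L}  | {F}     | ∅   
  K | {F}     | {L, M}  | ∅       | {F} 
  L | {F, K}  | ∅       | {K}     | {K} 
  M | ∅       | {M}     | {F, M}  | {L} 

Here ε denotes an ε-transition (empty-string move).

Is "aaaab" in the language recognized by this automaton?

Yes

Start in {F}.
Read 'a': F→{L, M}; union {L, M}; ε-closure = {F, K, L, M}.
Read 'a': F→{L, M}, K→{F}, L→{F, K}, M→∅; now {F, K, L, M}.
Read 'a': F→{L, M}, K→{F}, L→{F, K}, M→∅; now {F, K, L, M}.
Read 'a': F→{L, M}, K→{F}, L→{F, K}, M→∅; now {F, K, L, M}.
Read 'b': F→{F, M}, K→{L, M}, L→∅, M→{M}; union {F, L, M}; ε-closure = {F, K, L, M}.
The final set {F, K, L, M} contains the accepting state F.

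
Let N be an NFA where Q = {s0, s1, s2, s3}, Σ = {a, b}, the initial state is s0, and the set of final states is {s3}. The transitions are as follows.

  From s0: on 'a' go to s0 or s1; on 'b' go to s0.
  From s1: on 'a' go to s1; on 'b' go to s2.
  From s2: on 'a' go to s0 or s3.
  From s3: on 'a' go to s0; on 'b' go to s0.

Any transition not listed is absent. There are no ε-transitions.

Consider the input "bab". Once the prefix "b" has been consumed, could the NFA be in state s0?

Yes

Start in {s0}.
Read 'b': {s0} → {s0}.
State s0 is in {s0}.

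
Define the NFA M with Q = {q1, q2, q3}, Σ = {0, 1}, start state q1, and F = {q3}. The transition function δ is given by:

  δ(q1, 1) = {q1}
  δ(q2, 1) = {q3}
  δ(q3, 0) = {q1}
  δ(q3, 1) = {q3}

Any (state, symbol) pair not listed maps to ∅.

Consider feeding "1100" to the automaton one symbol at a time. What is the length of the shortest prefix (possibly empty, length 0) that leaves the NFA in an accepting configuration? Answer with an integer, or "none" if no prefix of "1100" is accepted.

Start in {q1}.
Read '1': q1→{q1}; now {q1}.
Read '1': q1→{q1}; now {q1}.
Read '0': q1→∅; now ∅.
The set is empty and remains empty for the remaining 1 symbol.
No reachable set along the way intersects F.

none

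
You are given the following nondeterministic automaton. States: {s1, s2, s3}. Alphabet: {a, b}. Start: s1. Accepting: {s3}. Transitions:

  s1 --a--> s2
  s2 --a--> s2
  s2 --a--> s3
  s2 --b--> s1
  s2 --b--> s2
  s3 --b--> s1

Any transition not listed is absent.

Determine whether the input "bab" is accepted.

Start in {s1}.
Read 'b': s1→∅; now ∅.
The set is empty and remains empty for the remaining 2 symbols.
The final set ∅ contains no accepting state.

No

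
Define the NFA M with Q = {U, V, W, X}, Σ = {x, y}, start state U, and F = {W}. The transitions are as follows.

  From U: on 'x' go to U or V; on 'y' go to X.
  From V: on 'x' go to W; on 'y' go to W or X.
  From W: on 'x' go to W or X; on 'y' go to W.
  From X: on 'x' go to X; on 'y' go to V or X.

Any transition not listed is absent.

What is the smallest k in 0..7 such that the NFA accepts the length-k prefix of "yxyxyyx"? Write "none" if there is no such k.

Start in {U}.
Read 'y': {U} → {X}.
Read 'x': {X} → {X}.
Read 'y': {X} → {V, X}.
Read 'x': {V, X} → {W, X}.
None of the earlier sets intersect F, but {W, X} does.

4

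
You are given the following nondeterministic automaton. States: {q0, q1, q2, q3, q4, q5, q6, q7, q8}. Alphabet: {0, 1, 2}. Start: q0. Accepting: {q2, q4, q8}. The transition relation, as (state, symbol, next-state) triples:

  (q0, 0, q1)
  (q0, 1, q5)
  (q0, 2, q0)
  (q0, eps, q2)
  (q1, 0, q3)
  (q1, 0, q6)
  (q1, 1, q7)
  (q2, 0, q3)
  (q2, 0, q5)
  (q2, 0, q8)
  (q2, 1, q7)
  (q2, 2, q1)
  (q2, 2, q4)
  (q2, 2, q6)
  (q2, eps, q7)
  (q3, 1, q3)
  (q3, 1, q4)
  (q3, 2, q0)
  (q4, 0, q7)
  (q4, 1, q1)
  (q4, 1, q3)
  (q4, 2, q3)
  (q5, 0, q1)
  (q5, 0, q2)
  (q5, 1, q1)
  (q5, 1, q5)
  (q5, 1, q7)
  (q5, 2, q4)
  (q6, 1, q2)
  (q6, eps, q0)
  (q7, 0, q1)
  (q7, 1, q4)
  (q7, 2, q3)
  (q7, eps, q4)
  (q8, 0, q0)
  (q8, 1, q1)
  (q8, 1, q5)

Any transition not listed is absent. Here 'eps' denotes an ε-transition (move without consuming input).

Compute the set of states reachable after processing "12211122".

{q0, q1, q2, q3, q4, q6, q7}

Start: ε-closure({q0}) = {q0, q2, q4, q7}.
Read '1': q0→{q5}, q2→{q7}, q4→{q1, q3}, q7→{q4}; now {q1, q3, q4, q5, q7}.
Read '2': q1→∅, q3→{q0}, q4→{q3}, q5→{q4}, q7→{q3}; union {q0, q3, q4}; ε-closure = {q0, q2, q3, q4, q7}.
Read '2': q0→{q0}, q2→{q1, q4, q6}, q3→{q0}, q4→{q3}, q7→{q3}; union {q0, q1, q3, q4, q6}; ε-closure = {q0, q1, q2, q3, q4, q6, q7}.
Read '1': q0→{q5}, q1→{q7}, q2→{q7}, q3→{q3, q4}, q4→{q1, q3}, q6→{q2}, q7→{q4}; now {q1, q2, q3, q4, q5, q7}.
Read '1': q1→{q7}, q2→{q7}, q3→{q3, q4}, q4→{q1, q3}, q5→{q1, q5, q7}, q7→{q4}; now {q1, q3, q4, q5, q7}.
Read '1': q1→{q7}, q3→{q3, q4}, q4→{q1, q3}, q5→{q1, q5, q7}, q7→{q4}; now {q1, q3, q4, q5, q7}.
Read '2': q1→∅, q3→{q0}, q4→{q3}, q5→{q4}, q7→{q3}; union {q0, q3, q4}; ε-closure = {q0, q2, q3, q4, q7}.
Read '2': q0→{q0}, q2→{q1, q4, q6}, q3→{q0}, q4→{q3}, q7→{q3}; union {q0, q1, q3, q4, q6}; ε-closure = {q0, q1, q2, q3, q4, q6, q7}.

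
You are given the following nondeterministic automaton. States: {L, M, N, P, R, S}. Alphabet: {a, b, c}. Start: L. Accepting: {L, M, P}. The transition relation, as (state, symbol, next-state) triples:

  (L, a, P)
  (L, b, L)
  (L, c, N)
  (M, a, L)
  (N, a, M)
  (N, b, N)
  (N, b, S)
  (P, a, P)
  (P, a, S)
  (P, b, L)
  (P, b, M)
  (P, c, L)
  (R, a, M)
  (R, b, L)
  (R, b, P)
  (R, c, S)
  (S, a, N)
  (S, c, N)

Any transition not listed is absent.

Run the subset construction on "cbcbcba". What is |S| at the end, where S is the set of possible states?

Start in {L}.
Read 'c': L→{N}; now {N}.
Read 'b': N→{N, S}; now {N, S}.
Read 'c': N→∅, S→{N}; now {N}.
Read 'b': N→{N, S}; now {N, S}.
Read 'c': N→∅, S→{N}; now {N}.
Read 'b': N→{N, S}; now {N, S}.
Read 'a': N→{M}, S→{N}; now {M, N}.
That set has 2 states.

2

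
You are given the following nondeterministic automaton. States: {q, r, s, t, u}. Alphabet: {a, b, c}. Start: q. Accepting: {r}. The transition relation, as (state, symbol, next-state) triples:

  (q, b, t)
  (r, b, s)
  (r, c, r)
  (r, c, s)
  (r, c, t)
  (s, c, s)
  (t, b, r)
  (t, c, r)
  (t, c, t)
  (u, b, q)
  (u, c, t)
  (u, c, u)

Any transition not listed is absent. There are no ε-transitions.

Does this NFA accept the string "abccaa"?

No

Start in {q}.
Read 'a': q→∅; now ∅.
The set is empty and remains empty for the remaining 5 symbols.
The final set ∅ contains no accepting state.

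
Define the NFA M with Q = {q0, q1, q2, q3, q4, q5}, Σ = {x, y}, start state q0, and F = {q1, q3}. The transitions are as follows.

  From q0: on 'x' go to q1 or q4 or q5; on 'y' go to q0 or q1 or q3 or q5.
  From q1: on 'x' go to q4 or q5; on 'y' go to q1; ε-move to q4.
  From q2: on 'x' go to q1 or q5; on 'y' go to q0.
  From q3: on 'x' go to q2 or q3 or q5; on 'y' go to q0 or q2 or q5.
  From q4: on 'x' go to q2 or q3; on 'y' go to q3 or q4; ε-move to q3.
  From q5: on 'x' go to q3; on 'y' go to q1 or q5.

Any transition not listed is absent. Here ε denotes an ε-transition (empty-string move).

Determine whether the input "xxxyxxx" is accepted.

Yes

Start in {q0}.
Read 'x': q0→{q1, q4, q5}; union {q1, q4, q5}; ε-closure = {q1, q3, q4, q5}.
Read 'x': q1→{q4, q5}, q3→{q2, q3, q5}, q4→{q2, q3}, q5→{q3}; now {q2, q3, q4, q5}.
Read 'x': q2→{q1, q5}, q3→{q2, q3, q5}, q4→{q2, q3}, q5→{q3}; union {q1, q2, q3, q5}; ε-closure = {q1, q2, q3, q4, q5}.
Read 'y': q1→{q1}, q2→{q0}, q3→{q0, q2, q5}, q4→{q3, q4}, q5→{q1, q5}; now {q0, q1, q2, q3, q4, q5}.
Read 'x': q0→{q1, q4, q5}, q1→{q4, q5}, q2→{q1, q5}, q3→{q2, q3, q5}, q4→{q2, q3}, q5→{q3}; now {q1, q2, q3, q4, q5}.
Read 'x': q1→{q4, q5}, q2→{q1, q5}, q3→{q2, q3, q5}, q4→{q2, q3}, q5→{q3}; now {q1, q2, q3, q4, q5}.
Read 'x': q1→{q4, q5}, q2→{q1, q5}, q3→{q2, q3, q5}, q4→{q2, q3}, q5→{q3}; now {q1, q2, q3, q4, q5}.
The final set {q1, q2, q3, q4, q5} contains the accepting states q1, q3.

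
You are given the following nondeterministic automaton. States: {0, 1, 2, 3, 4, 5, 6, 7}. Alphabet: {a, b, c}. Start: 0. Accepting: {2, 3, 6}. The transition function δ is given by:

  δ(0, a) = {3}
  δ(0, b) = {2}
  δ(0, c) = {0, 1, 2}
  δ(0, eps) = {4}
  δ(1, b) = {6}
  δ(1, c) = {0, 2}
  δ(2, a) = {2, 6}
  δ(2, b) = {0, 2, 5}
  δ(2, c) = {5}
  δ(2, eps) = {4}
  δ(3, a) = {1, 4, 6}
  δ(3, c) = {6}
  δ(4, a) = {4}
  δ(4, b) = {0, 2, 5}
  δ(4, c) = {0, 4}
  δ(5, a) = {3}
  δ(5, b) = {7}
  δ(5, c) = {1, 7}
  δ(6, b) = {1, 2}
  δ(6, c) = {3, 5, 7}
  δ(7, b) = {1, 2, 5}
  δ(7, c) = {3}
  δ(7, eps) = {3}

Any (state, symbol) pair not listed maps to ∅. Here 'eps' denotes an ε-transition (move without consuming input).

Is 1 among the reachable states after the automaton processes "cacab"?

Yes

Start: ε-closure({0}) = {0, 4}.
Read 'c': {0, 4} → {0, 1, 2, 4}.
Read 'a': {0, 1, 2, 4} → {2, 3, 4, 6}.
Read 'c': {2, 3, 4, 6} → {0, 3, 4, 5, 6, 7}.
Read 'a': {0, 3, 4, 5, 6, 7} → {1, 3, 4, 6}.
Read 'b': {1, 3, 4, 6} → {0, 1, 2, 4, 5, 6}.
State 1 is in {0, 1, 2, 4, 5, 6}.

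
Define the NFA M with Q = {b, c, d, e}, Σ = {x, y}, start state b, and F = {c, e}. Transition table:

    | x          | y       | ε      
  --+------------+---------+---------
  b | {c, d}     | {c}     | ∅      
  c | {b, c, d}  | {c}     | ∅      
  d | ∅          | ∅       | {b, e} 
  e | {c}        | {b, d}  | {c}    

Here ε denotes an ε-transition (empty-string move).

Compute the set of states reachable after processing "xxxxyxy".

{b, c, d, e}

Start in {b}.
Read 'x': {b} → {b, c, d, e}.
Read 'x': {b, c, d, e} → {b, c, d, e}.
Read 'x': {b, c, d, e} → {b, c, d, e}.
Read 'x': {b, c, d, e} → {b, c, d, e}.
Read 'y': {b, c, d, e} → {b, c, d, e}.
Read 'x': {b, c, d, e} → {b, c, d, e}.
Read 'y': {b, c, d, e} → {b, c, d, e}.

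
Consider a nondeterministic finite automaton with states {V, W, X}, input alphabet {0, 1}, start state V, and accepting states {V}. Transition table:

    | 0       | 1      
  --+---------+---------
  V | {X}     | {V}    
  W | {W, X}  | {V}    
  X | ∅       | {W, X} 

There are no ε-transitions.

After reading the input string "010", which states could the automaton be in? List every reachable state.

{W, X}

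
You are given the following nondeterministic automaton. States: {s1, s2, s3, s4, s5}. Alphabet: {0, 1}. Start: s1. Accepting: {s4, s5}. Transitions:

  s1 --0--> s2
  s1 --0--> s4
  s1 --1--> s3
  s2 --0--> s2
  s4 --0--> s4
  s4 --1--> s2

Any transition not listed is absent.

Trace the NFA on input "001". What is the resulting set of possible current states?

{s2}

Start in {s1}.
Read '0': s1→{s2, s4}; now {s2, s4}.
Read '0': s2→{s2}, s4→{s4}; now {s2, s4}.
Read '1': s2→∅, s4→{s2}; now {s2}.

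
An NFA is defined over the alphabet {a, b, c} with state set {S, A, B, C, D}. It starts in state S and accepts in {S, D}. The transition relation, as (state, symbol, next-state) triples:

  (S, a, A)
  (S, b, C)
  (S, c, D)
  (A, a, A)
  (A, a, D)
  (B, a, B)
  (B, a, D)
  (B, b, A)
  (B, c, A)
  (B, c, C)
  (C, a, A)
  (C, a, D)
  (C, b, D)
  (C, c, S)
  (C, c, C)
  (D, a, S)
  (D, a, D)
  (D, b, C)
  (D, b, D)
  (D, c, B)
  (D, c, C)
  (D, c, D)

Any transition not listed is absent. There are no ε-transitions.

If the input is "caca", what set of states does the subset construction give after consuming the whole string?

Start in {S}.
Read 'c': S→{D}; now {D}.
Read 'a': D→{S, D}; now {S, D}.
Read 'c': S→{D}, D→{B, C, D}; now {B, C, D}.
Read 'a': B→{B, D}, C→{A, D}, D→{S, D}; now {S, A, B, D}.

{S, A, B, D}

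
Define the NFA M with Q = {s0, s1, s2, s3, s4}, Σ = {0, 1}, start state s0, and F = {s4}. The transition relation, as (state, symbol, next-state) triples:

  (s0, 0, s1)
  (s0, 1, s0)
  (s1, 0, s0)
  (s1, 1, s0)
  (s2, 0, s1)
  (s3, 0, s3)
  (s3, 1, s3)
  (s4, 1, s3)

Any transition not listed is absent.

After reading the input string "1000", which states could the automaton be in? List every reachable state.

{s1}

Start in {s0}.
Read '1': s0→{s0}; now {s0}.
Read '0': s0→{s1}; now {s1}.
Read '0': s1→{s0}; now {s0}.
Read '0': s0→{s1}; now {s1}.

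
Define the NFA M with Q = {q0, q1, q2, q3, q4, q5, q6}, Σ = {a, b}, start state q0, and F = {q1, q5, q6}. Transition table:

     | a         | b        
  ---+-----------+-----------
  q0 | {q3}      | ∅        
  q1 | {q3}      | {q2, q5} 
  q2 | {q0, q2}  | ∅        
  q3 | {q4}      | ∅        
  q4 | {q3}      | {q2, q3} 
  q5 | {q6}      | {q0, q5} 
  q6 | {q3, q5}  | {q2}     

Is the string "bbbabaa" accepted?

Start in {q0}.
Read 'b': q0→∅; now ∅.
The set is empty and remains empty for the remaining 6 symbols.
The final set ∅ contains no accepting state.

No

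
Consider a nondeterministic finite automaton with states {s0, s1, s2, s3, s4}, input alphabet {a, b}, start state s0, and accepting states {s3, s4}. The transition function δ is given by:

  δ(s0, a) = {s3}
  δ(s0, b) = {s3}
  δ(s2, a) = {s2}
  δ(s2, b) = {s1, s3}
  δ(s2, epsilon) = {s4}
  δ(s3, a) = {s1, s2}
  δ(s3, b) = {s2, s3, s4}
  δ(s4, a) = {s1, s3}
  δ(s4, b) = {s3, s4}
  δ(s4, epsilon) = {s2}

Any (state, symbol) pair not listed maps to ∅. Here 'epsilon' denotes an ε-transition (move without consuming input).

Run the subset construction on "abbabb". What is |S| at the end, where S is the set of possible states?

4

Start in {s0}.
Read 'a': s0→{s3}; now {s3}.
Read 'b': s3→{s2, s3, s4}; now {s2, s3, s4}.
Read 'b': s2→{s1, s3}, s3→{s2, s3, s4}, s4→{s3, s4}; now {s1, s2, s3, s4}.
Read 'a': s1→∅, s2→{s2}, s3→{s1, s2}, s4→{s1, s3}; union {s1, s2, s3}; ε-closure = {s1, s2, s3, s4}.
Read 'b': s1→∅, s2→{s1, s3}, s3→{s2, s3, s4}, s4→{s3, s4}; now {s1, s2, s3, s4}.
Read 'b': s1→∅, s2→{s1, s3}, s3→{s2, s3, s4}, s4→{s3, s4}; now {s1, s2, s3, s4}.
That set has 4 states.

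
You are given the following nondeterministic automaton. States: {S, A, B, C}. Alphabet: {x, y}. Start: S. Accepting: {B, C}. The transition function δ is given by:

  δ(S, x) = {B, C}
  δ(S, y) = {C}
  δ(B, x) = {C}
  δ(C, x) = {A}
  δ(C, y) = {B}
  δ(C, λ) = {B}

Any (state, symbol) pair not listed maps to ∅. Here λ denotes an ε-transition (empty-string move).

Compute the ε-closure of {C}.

Begin with {C}.
ε-move C → B; add B.

{B, C}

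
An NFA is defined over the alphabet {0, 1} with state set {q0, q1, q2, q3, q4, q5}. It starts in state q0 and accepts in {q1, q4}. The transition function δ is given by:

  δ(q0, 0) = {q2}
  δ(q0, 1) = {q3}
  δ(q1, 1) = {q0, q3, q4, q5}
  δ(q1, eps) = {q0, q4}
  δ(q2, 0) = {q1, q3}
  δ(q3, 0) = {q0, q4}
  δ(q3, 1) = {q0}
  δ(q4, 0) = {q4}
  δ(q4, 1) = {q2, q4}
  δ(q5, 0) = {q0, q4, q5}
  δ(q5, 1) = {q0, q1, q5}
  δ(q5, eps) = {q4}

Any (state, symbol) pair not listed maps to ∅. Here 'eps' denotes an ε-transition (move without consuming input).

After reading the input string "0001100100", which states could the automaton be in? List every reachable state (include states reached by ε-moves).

Start in {q0}.
Read '0': q0→{q2}; now {q2}.
Read '0': q2→{q1, q3}; union {q1, q3}; ε-closure = {q0, q1, q3, q4}.
Read '0': q0→{q2}, q1→∅, q3→{q0, q4}, q4→{q4}; now {q0, q2, q4}.
Read '1': q0→{q3}, q2→∅, q4→{q2, q4}; now {q2, q3, q4}.
Read '1': q2→∅, q3→{q0}, q4→{q2, q4}; now {q0, q2, q4}.
Read '0': q0→{q2}, q2→{q1, q3}, q4→{q4}; union {q1, q2, q3, q4}; ε-closure = {q0, q1, q2, q3, q4}.
Read '0': q0→{q2}, q1→∅, q2→{q1, q3}, q3→{q0, q4}, q4→{q4}; now {q0, q1, q2, q3, q4}.
Read '1': q0→{q3}, q1→{q0, q3, q4, q5}, q2→∅, q3→{q0}, q4→{q2, q4}; now {q0, q2, q3, q4, q5}.
Read '0': q0→{q2}, q2→{q1, q3}, q3→{q0, q4}, q4→{q4}, q5→{q0, q4, q5}; now {q0, q1, q2, q3, q4, q5}.
Read '0': q0→{q2}, q1→∅, q2→{q1, q3}, q3→{q0, q4}, q4→{q4}, q5→{q0, q4, q5}; now {q0, q1, q2, q3, q4, q5}.

{q0, q1, q2, q3, q4, q5}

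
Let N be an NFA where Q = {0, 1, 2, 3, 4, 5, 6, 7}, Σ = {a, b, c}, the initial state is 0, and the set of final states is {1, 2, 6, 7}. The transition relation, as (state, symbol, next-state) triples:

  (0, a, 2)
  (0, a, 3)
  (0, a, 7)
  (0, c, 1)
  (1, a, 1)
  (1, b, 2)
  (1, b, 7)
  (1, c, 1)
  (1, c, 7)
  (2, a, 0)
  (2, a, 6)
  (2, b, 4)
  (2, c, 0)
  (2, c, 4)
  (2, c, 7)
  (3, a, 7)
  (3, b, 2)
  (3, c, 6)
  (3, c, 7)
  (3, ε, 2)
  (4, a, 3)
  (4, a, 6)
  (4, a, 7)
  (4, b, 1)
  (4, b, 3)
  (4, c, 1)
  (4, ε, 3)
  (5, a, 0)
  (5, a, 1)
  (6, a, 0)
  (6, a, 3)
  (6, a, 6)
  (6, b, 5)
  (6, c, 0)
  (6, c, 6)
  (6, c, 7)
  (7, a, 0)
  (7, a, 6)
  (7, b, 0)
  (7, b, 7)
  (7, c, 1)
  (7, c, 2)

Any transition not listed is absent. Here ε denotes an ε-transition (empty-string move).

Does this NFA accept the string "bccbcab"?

No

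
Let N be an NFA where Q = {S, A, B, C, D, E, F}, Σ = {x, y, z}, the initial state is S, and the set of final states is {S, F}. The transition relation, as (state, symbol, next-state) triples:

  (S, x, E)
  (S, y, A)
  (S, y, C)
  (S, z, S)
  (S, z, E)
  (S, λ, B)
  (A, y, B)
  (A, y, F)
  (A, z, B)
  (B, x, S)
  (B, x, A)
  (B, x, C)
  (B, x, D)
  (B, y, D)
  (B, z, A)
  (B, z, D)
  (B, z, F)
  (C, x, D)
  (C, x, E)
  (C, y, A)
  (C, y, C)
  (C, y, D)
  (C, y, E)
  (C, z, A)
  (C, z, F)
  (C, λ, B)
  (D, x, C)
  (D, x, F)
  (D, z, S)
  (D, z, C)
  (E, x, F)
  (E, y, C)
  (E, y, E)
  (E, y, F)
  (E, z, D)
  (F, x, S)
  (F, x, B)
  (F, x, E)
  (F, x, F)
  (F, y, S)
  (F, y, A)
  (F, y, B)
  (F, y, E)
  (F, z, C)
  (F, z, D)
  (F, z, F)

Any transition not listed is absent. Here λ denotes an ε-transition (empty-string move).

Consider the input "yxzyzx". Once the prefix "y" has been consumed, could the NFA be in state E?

Start: ε-closure({S}) = {S, B}.
Read 'y': S→{A, C}, B→{D}; union {A, C, D}; ε-closure = {A, B, C, D}.
State E is not in {A, B, C, D}.

No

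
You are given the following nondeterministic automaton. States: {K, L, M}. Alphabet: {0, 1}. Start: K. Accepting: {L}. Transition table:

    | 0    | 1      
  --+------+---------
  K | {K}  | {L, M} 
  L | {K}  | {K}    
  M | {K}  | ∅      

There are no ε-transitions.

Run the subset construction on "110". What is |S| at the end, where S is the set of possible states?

1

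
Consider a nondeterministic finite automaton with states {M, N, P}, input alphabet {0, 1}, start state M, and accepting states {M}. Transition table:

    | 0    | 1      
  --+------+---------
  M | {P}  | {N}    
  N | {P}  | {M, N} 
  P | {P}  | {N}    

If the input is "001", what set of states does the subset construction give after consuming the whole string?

Start in {M}.
Read '0': M→{P}; now {P}.
Read '0': P→{P}; now {P}.
Read '1': P→{N}; now {N}.

{N}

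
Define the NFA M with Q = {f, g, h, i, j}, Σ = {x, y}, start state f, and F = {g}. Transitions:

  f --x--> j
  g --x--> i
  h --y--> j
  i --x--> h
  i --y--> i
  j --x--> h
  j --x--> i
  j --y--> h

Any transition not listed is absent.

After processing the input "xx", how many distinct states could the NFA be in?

2

Start in {f}.
Read 'x': f→{j}; now {j}.
Read 'x': j→{h, i}; now {h, i}.
That set has 2 states.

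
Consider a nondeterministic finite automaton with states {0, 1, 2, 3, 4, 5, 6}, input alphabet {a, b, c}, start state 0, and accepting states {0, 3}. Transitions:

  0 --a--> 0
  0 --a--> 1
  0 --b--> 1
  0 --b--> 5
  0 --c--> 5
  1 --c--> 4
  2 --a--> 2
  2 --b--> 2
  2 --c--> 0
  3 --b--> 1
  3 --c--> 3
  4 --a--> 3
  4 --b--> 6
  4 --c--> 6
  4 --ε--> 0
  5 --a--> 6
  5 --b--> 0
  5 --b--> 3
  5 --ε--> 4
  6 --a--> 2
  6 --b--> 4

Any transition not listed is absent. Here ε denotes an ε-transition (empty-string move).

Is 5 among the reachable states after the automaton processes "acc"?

Yes

Start in {0}.
Read 'a': 0→{0, 1}; now {0, 1}.
Read 'c': 0→{5}, 1→{4}; union {4, 5}; ε-closure = {0, 4, 5}.
Read 'c': 0→{5}, 4→{6}, 5→∅; union {5, 6}; ε-closure = {0, 4, 5, 6}.
State 5 is in {0, 4, 5, 6}.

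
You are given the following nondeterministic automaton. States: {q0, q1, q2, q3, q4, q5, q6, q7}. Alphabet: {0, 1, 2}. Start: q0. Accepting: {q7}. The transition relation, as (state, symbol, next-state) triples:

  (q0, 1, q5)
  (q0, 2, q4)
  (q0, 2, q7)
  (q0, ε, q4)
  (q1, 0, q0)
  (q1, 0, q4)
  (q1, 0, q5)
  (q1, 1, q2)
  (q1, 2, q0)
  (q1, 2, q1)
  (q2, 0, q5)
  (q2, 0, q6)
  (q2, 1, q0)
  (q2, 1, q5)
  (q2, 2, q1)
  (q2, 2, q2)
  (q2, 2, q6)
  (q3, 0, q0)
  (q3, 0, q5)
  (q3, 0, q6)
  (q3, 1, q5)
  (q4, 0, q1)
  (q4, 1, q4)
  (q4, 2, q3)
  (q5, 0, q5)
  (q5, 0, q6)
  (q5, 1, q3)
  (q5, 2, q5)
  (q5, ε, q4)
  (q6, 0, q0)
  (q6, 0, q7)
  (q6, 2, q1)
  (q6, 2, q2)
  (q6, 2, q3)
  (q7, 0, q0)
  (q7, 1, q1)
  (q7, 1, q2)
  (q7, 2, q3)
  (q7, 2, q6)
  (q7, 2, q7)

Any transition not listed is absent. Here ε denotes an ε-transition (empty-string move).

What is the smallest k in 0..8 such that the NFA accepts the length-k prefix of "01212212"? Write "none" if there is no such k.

Start: ε-closure({q0}) = {q0, q4}.
Read '0': {q0, q4} → {q1}.
Read '1': {q1} → {q2}.
Read '2': {q2} → {q1, q2, q6}.
Read '1': {q1, q2, q6} → {q0, q2, q4, q5}.
Read '2': {q0, q2, q4, q5} → {q1, q2, q3, q4, q5, q6, q7}.
None of the earlier sets intersect F, but {q1, q2, q3, q4, q5, q6, q7} does.

5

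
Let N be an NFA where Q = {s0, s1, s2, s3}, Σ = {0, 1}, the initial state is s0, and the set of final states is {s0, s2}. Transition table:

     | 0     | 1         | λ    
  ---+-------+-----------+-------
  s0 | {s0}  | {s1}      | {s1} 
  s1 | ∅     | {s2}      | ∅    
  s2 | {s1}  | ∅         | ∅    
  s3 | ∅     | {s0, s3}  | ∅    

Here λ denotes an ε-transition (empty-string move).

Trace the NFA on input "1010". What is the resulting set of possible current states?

Start: ε-closure({s0}) = {s0, s1}.
Read '1': {s0, s1} → {s1, s2}.
Read '0': {s1, s2} → {s1}.
Read '1': {s1} → {s2}.
Read '0': {s2} → {s1}.

{s1}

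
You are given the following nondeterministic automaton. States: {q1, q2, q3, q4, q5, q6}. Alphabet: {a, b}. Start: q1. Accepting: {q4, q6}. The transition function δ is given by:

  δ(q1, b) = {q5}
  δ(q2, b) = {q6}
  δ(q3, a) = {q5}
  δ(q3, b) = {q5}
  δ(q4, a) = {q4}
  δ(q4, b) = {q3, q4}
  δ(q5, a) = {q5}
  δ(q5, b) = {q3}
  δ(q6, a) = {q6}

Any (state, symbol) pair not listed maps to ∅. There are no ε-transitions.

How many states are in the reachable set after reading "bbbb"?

Start in {q1}.
Read 'b': {q1} → {q5}.
Read 'b': {q5} → {q3}.
Read 'b': {q3} → {q5}.
Read 'b': {q5} → {q3}.
That set has 1 state.

1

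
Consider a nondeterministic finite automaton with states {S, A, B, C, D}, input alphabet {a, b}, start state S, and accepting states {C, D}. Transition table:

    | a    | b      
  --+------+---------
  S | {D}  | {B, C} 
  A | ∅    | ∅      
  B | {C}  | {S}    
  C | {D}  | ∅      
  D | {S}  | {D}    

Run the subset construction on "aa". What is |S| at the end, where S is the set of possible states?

Start in {S}.
Read 'a': S→{D}; now {D}.
Read 'a': D→{S}; now {S}.
That set has 1 state.

1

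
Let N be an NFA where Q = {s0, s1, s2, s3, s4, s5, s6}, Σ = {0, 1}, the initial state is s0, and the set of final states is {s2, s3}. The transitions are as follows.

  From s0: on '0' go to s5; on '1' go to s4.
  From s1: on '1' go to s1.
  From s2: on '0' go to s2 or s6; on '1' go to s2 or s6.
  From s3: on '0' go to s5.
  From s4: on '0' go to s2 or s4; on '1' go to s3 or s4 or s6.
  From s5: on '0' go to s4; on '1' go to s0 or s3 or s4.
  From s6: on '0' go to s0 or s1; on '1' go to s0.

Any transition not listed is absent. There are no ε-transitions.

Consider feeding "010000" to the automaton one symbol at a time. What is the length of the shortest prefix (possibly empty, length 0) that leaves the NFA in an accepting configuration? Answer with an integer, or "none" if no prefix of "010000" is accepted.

2

Start in {s0}.
Read '0': s0→{s5}; now {s5}.
Read '1': s5→{s0, s3, s4}; now {s0, s3, s4}.
None of the earlier sets intersect F, but {s0, s3, s4} does.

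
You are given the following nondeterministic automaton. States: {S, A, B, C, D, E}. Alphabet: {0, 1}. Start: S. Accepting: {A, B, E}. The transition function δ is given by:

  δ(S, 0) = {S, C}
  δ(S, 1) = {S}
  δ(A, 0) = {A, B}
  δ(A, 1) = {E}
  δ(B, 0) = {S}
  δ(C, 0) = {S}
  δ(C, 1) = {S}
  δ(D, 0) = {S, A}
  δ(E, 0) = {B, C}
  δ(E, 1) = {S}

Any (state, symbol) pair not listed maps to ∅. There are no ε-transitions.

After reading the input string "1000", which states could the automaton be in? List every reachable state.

{S, C}

Start in {S}.
Read '1': S→{S}; now {S}.
Read '0': S→{S, C}; now {S, C}.
Read '0': S→{S, C}, C→{S}; now {S, C}.
Read '0': S→{S, C}, C→{S}; now {S, C}.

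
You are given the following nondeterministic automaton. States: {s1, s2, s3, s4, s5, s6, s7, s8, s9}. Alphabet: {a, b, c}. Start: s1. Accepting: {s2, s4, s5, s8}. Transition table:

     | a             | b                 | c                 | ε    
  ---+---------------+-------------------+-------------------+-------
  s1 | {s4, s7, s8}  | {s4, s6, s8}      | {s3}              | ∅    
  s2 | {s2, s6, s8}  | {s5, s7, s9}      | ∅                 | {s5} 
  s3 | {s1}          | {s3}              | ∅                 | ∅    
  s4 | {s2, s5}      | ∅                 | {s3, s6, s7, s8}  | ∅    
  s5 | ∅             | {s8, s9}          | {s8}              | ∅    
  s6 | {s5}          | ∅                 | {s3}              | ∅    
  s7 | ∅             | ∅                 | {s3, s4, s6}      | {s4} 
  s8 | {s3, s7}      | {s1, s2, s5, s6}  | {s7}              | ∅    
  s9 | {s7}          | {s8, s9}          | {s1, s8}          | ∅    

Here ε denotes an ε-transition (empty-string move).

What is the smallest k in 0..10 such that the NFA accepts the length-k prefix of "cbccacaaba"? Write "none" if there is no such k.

Start in {s1}.
Read 'c': s1→{s3}; now {s3}.
Read 'b': s3→{s3}; now {s3}.
Read 'c': s3→∅; now ∅.
The set is empty and remains empty for the remaining 7 symbols.
No reachable set along the way intersects F.

none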